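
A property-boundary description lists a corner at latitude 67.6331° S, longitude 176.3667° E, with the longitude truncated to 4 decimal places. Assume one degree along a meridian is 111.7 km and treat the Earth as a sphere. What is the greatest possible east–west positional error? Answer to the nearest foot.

14 feet

Truncating at 4 decimal places can drop up to a full unit in the last place, so the longitude may be off by as much as 0.0001°.
Parallels shrink by cos φ, so at 67.6331° a degree of longitude is 111700 × 0.3805 ≈ 42505.9 m.
So at most 0.0001° × 42505.9 ≈ 4.25059 m east–west.
Converting: 4.25059 m × 3.2808 ft/m ≈ 13.946 ft.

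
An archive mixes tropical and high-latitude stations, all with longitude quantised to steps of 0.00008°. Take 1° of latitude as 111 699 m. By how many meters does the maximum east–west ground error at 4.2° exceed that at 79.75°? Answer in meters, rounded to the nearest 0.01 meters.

3.66 meters

With a 0.00008° grid the true value lies within half a step, ±0.00008°/2 = ±4e-05°, of the stored one.
Error at 4.2° = 4e-05° × 111699 × cos 4.2° ≈ 4.468 × 0.9973 = 4.456 m.
At 79.75°: 4e-05° × 111699 × cos 79.75° = 4e-05 × 111699 × 0.1779 ≈ 0.79504 m.
Difference: 4.456 − 0.79504 = 3.6609 m.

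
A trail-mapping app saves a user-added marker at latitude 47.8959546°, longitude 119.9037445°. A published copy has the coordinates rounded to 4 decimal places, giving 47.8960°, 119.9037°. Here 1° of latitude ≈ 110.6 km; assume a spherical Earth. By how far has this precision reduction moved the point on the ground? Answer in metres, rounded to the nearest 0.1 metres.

6.0 metres

The latitude changed by -0.0000454° and the longitude by +0.0000445°.
North–south shift: -0.0000454 × 110600 = -5.02124 m.
East–west at this latitude: 0.0000445° × 110600 × cos 47.896° ≈ 0.0000445 × 74154.9 = 3.29989 m.
Combined displacement = (5.02124² + 3.29989²)^½ ≈ 6.00851 m.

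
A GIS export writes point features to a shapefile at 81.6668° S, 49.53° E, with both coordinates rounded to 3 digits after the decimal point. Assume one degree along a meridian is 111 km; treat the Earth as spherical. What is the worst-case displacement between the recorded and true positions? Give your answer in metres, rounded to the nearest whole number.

56 metres

Rounding to 3 decimal places leaves each coordinate within ±0.0005° of the true value.
N–S: 0.0005° × 111000 m/° = 55.5 m.
E–W at 81.6668°: 0.0005° × 111000 × cos 81.6668° = 0.0005 × 111000 × 0.1449 ≈ 8.04359 m.
The two errors are perpendicular, so the maximum displacement is √(55.5² + 8.04359²) ≈ 56.0798 m.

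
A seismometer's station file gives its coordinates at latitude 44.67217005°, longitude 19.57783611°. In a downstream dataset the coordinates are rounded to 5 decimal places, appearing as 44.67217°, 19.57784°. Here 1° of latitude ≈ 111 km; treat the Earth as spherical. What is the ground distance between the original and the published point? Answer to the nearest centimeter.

Δlat = 44.67217005 − 44.67217 = +0.00000005°; Δlon = 19.57783611 − 19.57784 = -0.00000389°.
N–S: 0.00000005° × 111000 m/° = 0.00555 m.
E–W at 44.6722°: -0.00000389° × 111000 × cos 44.6722° = -0.00000389 × 111000 × 0.7111 ≈ -0.307064 m.
Combined displacement = (0.00555² + 0.307064²)^½ ≈ 0.307114 m.
That is 0.307114 m = 30.711 cm.

31 centimeters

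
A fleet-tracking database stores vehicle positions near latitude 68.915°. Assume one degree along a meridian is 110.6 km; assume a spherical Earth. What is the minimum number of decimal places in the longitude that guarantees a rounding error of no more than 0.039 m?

At 68.915° one degree of longitude covers 110600 × cos 68.915° ≈ 110600 × 0.3598 ≈ 39788.6 m.
N decimal places → at most half a unit in the last place, 0.5 × 10⁻ᴺ° = 39788.6/2 × 10⁻ᴺ m.
Need 0.5 × 39788.6 × 10⁻ᴺ ≤ 0.039 → 10⁻ᴺ ≤ 1.960e-06, so N ≥ 5.71.
At 5 places the error can reach 0.199 m, but 6 places keeps it to 0.0199 m.

6 decimal places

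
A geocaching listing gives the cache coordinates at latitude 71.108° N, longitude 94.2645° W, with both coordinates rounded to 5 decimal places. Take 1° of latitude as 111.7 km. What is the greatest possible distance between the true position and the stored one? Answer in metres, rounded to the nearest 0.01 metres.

0.59 metres

Rounding to 5 decimal places leaves each coordinate within ±5e-06° of the true value.
Latitude error → 5e-06 × 111700 = 0.5585 m along the meridian.
E–W at 71.108°: 5e-06° × 111700 × cos 71.108° = 5e-06 × 111700 × 0.3238 ≈ 0.180834 m.
The two errors are perpendicular, so the maximum displacement is √(0.5585² + 0.180834²) ≈ 0.587046 m.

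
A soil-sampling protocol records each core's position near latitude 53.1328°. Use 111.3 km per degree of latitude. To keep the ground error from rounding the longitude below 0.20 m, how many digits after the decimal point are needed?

6 decimal places

At 53.1328° one degree of longitude covers 111300 × cos 53.1328° ≈ 111300 × 0.6000 ≈ 66775.8 m.
N decimal places → at most half a unit in the last place, 0.5 × 10⁻ᴺ° = 66775.8/2 × 10⁻ᴺ m.
Setting 33387.9 × 10⁻ᴺ ≤ 0.20 gives 10ᴺ ≥ 1.669e+05, i.e. N ≥ 5.22.
At 5 places the error can reach 0.334 m, but 6 places keeps it to 0.0334 m.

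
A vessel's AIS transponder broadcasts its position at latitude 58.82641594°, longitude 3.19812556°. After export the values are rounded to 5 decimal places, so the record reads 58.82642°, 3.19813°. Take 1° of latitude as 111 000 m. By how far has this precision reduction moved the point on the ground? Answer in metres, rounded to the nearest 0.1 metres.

0.5 metres

The latitude changed by -0.00000406° and the longitude by -0.00000444°.
North–south shift: -0.00000406 × 111000 = -0.45066 m.
East–west at this latitude: -0.00000444° × 111000 × cos 58.8264° ≈ -0.00000444 × 57457.2 = -0.25511 m.
Distance: √(0.45066² + 0.25511²) ≈ 0.517857 m.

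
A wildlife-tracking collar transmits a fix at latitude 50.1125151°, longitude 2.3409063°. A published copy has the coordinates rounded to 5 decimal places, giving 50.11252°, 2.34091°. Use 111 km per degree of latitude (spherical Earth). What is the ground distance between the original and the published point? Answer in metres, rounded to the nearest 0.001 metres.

The latitude changed by -0.0000049° and the longitude by -0.0000037°.
North–south shift: -0.0000049 × 111000 = -0.5439 m.
E–W at 50.1125°: -0.0000037° × 111000 × cos 50.1125° = -0.0000037 × 111000 × 0.6413 ≈ -0.263375 m.
Distance: √(0.5439² + 0.263375²) ≈ 0.604312 m.

0.604 metres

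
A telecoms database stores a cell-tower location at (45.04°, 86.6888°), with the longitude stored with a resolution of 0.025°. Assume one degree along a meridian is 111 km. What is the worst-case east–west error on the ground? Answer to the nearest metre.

With a 0.025° grid the true value lies within half a step, ±0.025°/2 = ±0.0125°, of the stored one.
Parallels shrink by cos φ, so at 45.04° a degree of longitude is 111000 × 0.7066 ≈ 78434 m.
East–west error: 0.0125° × 78434 m/° ≈ 980.425 m.

980 metres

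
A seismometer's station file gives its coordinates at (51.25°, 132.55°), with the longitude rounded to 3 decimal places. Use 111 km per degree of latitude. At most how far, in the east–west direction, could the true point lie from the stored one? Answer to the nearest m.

Rounding to 3 decimal places leaves the longitude within ±0.0005° of the true value.
At latitude 51.25° a degree of longitude spans 111000 m × cos 51.25° = 111000 × 0.6259 ≈ 69477.5 m.
East–west error: 0.0005° × 69477.5 m/° ≈ 34.7388 m.

35 m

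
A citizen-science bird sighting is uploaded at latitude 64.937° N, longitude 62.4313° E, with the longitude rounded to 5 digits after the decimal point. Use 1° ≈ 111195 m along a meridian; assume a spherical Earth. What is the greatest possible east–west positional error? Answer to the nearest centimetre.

Rounding to 5 decimal places leaves the longitude within ±5e-06° of the true value.
At latitude 64.937° a degree of longitude spans 111195 m × cos 64.937° = 111195 × 0.4236 ≈ 47103.8 m.
East–west error: 5e-06° × 47103.8 m/° ≈ 0.235519 m.
That is 0.235519 m = 23.552 cm.

24 centimetres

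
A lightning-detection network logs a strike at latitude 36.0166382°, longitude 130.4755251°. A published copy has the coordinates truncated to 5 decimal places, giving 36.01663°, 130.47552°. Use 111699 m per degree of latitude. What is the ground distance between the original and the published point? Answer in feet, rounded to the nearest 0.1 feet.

3.4 feet

Δlat = 36.0166382 − 36.01663 = +0.0000082°; Δlon = 130.4755251 − 130.47552 = +0.0000051°.
N–S: 0.0000082° × 111699 m/° = 0.915932 m.
E–W at 36.0166°: 0.0000051° × 111699 × cos 36.0166° = 0.0000051 × 111699 × 0.8088 ≈ 0.460771 m.
Hypotenuse of the two orthogonal shifts: √(0.915932² + 0.460771²) = 1.0253 m.
In feet: 1.0253 m ÷ 0.3048 ≈ 3.3638 ft.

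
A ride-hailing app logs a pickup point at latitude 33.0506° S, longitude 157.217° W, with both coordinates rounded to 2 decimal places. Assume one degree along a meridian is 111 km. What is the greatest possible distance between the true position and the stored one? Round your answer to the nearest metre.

724 metres

Rounding to 2 decimal places leaves each coordinate within ±0.005° of the true value.
N–S: 0.005° × 111000 m/° = 555 m.
Longitude error → 0.005 × 111000 × cos 33.0506° = 0.005 × 111000 × 0.8382 ≈ 465.195 m.
The two errors are perpendicular, so the maximum displacement is √(555² + 465.195²) ≈ 724.176 m.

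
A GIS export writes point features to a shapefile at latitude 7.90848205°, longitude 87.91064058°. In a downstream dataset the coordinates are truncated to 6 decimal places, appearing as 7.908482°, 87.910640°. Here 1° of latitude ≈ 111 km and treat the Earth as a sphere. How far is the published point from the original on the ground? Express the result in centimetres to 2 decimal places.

The latitude changed by +0.00000005° and the longitude by +0.00000058°.
N–S: 0.00000005° × 111000 m/° = 0.00555 m.
East–west at this latitude: 0.00000058° × 111000 × cos 7.90848° ≈ 0.00000058 × 109944 = 0.0637677 m.
Distance: √(0.00555² + 0.0637677²) ≈ 0.0640088 m.
That is 0.0640088 m = 6.4009 cm.

6.40 centimetres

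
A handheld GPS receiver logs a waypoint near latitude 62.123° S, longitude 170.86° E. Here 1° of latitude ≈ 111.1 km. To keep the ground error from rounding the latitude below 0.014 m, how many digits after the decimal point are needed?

One degree of latitude covers 111100 m.
With N decimal places the half-ulp bound is 0.5·10⁻ᴺ°, or 0.5·10⁻ᴺ × 111100 m on the ground.
Setting 55550 × 10⁻ᴺ ≤ 0.014 gives 10ᴺ ≥ 3.968e+06, i.e. N ≥ 6.60.
N = 6 would give 0.0555 m (too coarse); N = 7 gives 0.00556 m ≤ 0.014 m.

7 decimal places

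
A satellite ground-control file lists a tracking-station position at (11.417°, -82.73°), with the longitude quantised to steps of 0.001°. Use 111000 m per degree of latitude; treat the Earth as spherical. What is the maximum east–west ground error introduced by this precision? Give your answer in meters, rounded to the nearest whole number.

With a 0.001° grid the true value lies within half a step, ±0.001°/2 = ±0.0005°, of the stored one.
At latitude 11.417° a degree of longitude spans 111000 m × cos 11.417° = 111000 × 0.9802 ≈ 108804 m.
Maximum E–W displacement: 0.0005 × 108804 = 54.4018 m.

54 meters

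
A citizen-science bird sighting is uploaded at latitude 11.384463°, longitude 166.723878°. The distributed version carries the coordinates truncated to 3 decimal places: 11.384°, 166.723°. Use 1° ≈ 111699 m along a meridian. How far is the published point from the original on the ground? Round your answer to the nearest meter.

The latitude changed by +0.000463° and the longitude by +0.000878°.
North–south shift: 0.000463 × 111699 = 51.7166 m.
East–west at this latitude: 0.000878° × 111699 × cos 11.384° ≈ 0.000878 × 109501 = 96.1423 m.
Combined displacement = (51.7166² + 96.1423²)^½ ≈ 109.169 m.

109 meters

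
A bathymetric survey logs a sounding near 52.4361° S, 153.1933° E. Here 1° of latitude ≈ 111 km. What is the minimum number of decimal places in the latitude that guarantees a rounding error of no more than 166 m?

One degree of latitude covers 111000 m.
Rounding to N decimal places gives at most 0.5 × 10⁻ᴺ degrees of error, i.e. 0.5 × 10⁻ᴺ × 111000 m.
Setting 55500 × 10⁻ᴺ ≤ 166 gives 10ᴺ ≥ 334.3, i.e. N ≥ 2.52.
So 3 decimal places suffice (55.5 m); 2 would allow up to 555 m.

3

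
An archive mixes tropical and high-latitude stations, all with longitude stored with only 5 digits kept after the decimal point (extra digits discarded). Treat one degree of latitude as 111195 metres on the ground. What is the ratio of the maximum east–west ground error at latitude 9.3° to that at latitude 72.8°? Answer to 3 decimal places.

3.337

Truncating at 5 decimal places can drop up to a full unit in the last place, so the longitude may be off by as much as 1e-05°.
Error at 9.3° = 1e-05° × 111195 × cos 9.3° ≈ 1.1119 × 0.9869 = 1.0973 m.
At 72.8°: 1e-05° × 111195 × cos 72.8° = 1e-05 × 111195 × 0.2957 ≈ 0.32881 m.
Ratio: 1.0973 / 0.32881 = cos 9.3° / cos 72.8° ≈ 3.3373.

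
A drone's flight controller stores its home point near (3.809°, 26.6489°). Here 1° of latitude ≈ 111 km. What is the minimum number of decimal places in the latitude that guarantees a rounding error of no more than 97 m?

One degree of latitude covers 111000 m.
With N decimal places the half-ulp bound is 0.5·10⁻ᴺ°, or 0.5·10⁻ᴺ × 111000 m on the ground.
Need 0.5 × 111000 × 10⁻ᴺ ≤ 97 → 10⁻ᴺ ≤ 1.748e-03, so N ≥ 2.76.
N = 2 would give 555 m (too coarse); N = 3 gives 55.5 m ≤ 97 m.

3 decimal places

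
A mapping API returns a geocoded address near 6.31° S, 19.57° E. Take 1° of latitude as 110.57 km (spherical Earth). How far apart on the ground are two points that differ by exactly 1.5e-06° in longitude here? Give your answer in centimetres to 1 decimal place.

16.5 centimetres

1.5e-06° of longitude at 6.31° is 1.5e-06 × 110570 × cos 6.31° ≈ 1.5e-06 × 109900 = 0.16485 m.
That is 0.16485 m = 16.485 cm.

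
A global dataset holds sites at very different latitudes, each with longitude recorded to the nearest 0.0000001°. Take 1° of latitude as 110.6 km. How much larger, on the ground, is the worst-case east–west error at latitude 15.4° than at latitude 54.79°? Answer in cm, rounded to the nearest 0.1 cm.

Rounding to 7 decimal places leaves the longitude within ±5e-08° of the true value.
At 15.4°: 5e-08° × 110600 × cos 15.4° = 5e-08 × 110600 × 0.9641 ≈ 0.0053314 m.
At 54.79°: 5e-08° × 110600 × cos 54.79° = 5e-08 × 110600 × 0.5766 ≈ 0.0031885 m.
So the lower-latitude error exceeds the higher by 0.0053314 − 0.0031885 = 0.002143 m.
That is 0.00214299 m = 0.2143 cm.

0.2 cm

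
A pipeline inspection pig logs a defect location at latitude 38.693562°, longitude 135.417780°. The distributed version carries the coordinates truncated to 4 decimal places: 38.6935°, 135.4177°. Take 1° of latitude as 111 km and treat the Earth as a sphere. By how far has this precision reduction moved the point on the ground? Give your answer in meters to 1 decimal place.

Δlat = 38.693562 − 38.6935 = +0.000062°; Δlon = 135.417780 − 135.4177 = +0.000080°.
N–S: 0.000062° × 111000 m/° = 6.882 m.
E–W at 38.6935°: 0.000080° × 111000 × cos 38.6935° = 0.000080 × 111000 × 0.7805 ≈ 6.93085 m.
Distance: √(6.882² + 6.93085²) ≈ 9.76722 m.

9.8 meters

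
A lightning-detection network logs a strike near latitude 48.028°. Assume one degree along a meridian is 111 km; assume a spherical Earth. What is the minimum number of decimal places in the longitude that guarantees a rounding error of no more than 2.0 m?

At 48.028° one degree of longitude covers 111000 × cos 48.028° ≈ 111000 × 0.6688 ≈ 74233.2 m.
Rounding to N decimal places gives at most 0.5 × 10⁻ᴺ degrees of error, i.e. 0.5 × 10⁻ᴺ × 74233.2 m.
Need 0.5 × 74233.2 × 10⁻ᴺ ≤ 2.0 → 10⁻ᴺ ≤ 5.388e-05, so N ≥ 4.27.
N = 4 would give 3.71 m (too coarse); N = 5 gives 0.371 m ≤ 2.0 m.

5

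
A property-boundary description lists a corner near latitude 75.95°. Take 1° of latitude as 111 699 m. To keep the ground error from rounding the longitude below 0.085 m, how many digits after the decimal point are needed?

At 75.95° one degree of longitude covers 111699 × cos 75.95° ≈ 111699 × 0.2428 ≈ 27117 m.
With N decimal places the half-ulp bound is 0.5·10⁻ᴺ°, or 0.5·10⁻ᴺ × 27117 m on the ground.
Need 0.5 × 27117 × 10⁻ᴺ ≤ 0.085 → 10⁻ᴺ ≤ 6.269e-06, so N ≥ 5.20.
N = 5 would give 0.136 m (too coarse); N = 6 gives 0.0136 m ≤ 0.085 m.

6 decimal places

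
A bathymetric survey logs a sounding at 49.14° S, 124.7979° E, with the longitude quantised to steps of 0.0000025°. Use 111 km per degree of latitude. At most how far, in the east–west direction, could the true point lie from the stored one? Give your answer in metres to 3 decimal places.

0.091 metres

With a 0.0000025° grid the true value lies within half a step, ±0.0000025°/2 = ±1.25e-06°, of the stored one.
One degree of longitude at 49.14° is 111000 × cos 49.14° ≈ 111000 × 0.6542 = 72617.6 m.
Maximum E–W displacement: 1.25e-06 × 72617.6 = 0.090772 m.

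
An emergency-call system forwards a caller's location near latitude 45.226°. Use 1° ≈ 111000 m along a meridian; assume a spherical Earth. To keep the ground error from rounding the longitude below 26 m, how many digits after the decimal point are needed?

At 45.226° one degree of longitude covers 111000 × cos 45.226° ≈ 111000 × 0.7043 ≈ 78178.6 m.
N decimal places → at most half a unit in the last place, 0.5 × 10⁻ᴺ° = 78178.6/2 × 10⁻ᴺ m.
Setting 39089.3 × 10⁻ᴺ ≤ 26 gives 10ᴺ ≥ 1503, i.e. N ≥ 3.18.
At 3 places the error can reach 39.1 m, but 4 places keeps it to 3.91 m.

4 decimal places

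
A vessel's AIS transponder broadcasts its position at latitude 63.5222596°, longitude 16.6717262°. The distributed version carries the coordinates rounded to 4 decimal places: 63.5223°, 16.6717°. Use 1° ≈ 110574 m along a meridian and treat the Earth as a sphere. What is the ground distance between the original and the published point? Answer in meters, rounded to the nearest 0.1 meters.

The latitude changed by -0.0000404° and the longitude by +0.0000262°.
North–south shift: -0.0000404 × 110574 = -4.46719 m.
E–W at 63.5223°: 0.0000262° × 110574 × cos 63.5223° = 0.0000262 × 110574 × 0.4458 ≈ 1.29164 m.
Distance: √(4.46719² + 1.29164²) ≈ 4.65017 m.

4.7 meters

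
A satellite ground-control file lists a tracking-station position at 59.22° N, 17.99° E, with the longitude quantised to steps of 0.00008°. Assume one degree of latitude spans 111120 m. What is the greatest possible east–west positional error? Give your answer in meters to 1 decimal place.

With a 0.00008° grid the true value lies within half a step, ±0.00008°/2 = ±4e-05°, of the stored one.
At latitude 59.22° a degree of longitude spans 111120 m × cos 59.22° = 111120 × 0.5117 ≈ 56864.9 m.
So at most 4e-05° × 56864.9 ≈ 2.2746 m east–west.

2.3 meters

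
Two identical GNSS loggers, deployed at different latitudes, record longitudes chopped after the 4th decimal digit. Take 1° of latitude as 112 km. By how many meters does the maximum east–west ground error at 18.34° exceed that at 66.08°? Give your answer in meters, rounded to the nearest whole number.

Truncating at 4 decimal places can drop up to a full unit in the last place, so the longitude may be off by as much as 0.0001°.
Error at 18.34° = 0.0001° × 112000 × cos 18.34° ≈ 11.2 × 0.9492 = 10.631 m.
Error at 66.08° = 0.0001° × 112000 × cos 66.08° ≈ 11.2 × 0.4055 = 4.5412 m.
Difference: 10.631 − 4.5412 = 6.0899 m.

6 meters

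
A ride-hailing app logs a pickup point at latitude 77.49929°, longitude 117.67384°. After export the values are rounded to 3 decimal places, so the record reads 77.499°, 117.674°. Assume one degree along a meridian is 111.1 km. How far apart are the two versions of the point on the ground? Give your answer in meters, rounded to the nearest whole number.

The latitude changed by +0.00029° and the longitude by -0.00016°.
North–south shift: 0.00029 × 111100 = 32.219 m.
East–west at this latitude: -0.00016° × 111100 × cos 77.499° ≈ -0.00016 × 24048.3 = -3.84773 m.
Distance: √(32.219² + 3.84773²) ≈ 32.4479 m.

32 meters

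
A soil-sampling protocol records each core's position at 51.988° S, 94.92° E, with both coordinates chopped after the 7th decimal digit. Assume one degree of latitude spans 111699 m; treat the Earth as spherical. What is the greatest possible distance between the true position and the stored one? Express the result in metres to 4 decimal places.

0.0131 metres

Truncating at 7 decimal places can drop up to a full unit in the last place, so each coordinate may be off by as much as 1e-07°.
North–south component: 1e-07° × 111699 = 0.0111699 m.
E–W at 51.988°: 1e-07° × 111699 × cos 51.988° = 1e-07 × 111699 × 0.6158 ≈ 0.00687872 m.
The two errors are perpendicular, so the maximum displacement is √(0.0111699² + 0.00687872²) ≈ 0.0131181 m.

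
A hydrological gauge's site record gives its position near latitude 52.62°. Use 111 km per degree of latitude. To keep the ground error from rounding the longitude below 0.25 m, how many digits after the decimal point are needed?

6

At 52.62° one degree of longitude covers 111000 × cos 52.62° ≈ 111000 × 0.6071 ≈ 67387.9 m.
With N decimal places the half-ulp bound is 0.5·10⁻ᴺ°, or 0.5·10⁻ᴺ × 67387.9 m on the ground.
Setting 33694 × 10⁻ᴺ ≤ 0.25 gives 10ᴺ ≥ 1.348e+05, i.e. N ≥ 5.13.
So 6 decimal places suffice (0.0337 m); 5 would allow up to 0.337 m.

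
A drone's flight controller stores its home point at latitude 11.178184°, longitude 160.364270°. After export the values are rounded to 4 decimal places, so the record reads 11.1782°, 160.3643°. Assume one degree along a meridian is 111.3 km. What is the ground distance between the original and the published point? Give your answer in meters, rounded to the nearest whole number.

The latitude changed by -0.000016° and the longitude by -0.000030°.
N–S: -0.000016° × 111300 m/° = -1.7808 m.
East–west at this latitude: -0.000030° × 111300 × cos 11.1782° ≈ -0.000030 × 109189 = -3.27566 m.
Distance: √(1.7808² + 3.27566²) ≈ 3.72843 m.

4 meters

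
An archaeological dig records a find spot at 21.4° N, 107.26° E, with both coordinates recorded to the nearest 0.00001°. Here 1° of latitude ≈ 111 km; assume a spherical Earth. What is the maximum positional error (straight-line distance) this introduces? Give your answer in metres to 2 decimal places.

Rounding to 5 decimal places leaves each coordinate within ±5e-06° of the true value.
North–south component: 5e-06° × 111000 = 0.555 m.
East–west component at 21.4°: 5e-06° × 111000 × cos 21.4° ≈ 5e-06 × 103347 ≈ 0.516736 m.
Combining orthogonally: (0.555² + 0.516736²)^½ ≈ 0.758315 m.

0.76 metres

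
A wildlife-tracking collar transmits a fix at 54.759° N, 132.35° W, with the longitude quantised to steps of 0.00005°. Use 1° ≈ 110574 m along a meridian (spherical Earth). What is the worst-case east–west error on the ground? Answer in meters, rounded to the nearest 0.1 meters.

With a 0.00005° grid the true value lies within half a step, ±0.00005°/2 = ±2.5e-05°, of the stored one.
Parallels shrink by cos φ, so at 54.759° a degree of longitude is 110574 × 0.5770 ≈ 63803.1 m.
So at most 2.5e-05° × 63803.1 ≈ 1.59508 m east–west.

1.6 meters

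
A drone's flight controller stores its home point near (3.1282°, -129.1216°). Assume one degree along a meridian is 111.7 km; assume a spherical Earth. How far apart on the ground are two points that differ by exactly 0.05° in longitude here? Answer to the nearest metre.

5577 metres

At 3.1282° a degree of longitude is 111700 × cos 3.1282° ≈ 111534 m, so 0.05° corresponds to 5576.68 m.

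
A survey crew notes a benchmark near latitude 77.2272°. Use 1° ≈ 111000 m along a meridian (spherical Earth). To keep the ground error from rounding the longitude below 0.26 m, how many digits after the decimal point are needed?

5 decimal places

At 77.2272° one degree of longitude covers 111000 × cos 77.2272° ≈ 111000 × 0.2211 ≈ 24540.5 m.
N decimal places → at most half a unit in the last place, 0.5 × 10⁻ᴺ° = 24540.5/2 × 10⁻ᴺ m.
Setting 12270.2 × 10⁻ᴺ ≤ 0.26 gives 10ᴺ ≥ 4.719e+04, i.e. N ≥ 4.67.
N = 4 would give 1.23 m (too coarse); N = 5 gives 0.123 m ≤ 0.26 m.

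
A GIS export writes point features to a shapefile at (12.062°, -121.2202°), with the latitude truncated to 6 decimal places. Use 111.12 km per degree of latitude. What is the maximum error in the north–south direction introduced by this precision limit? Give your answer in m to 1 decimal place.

Truncating at 6 decimal places can drop up to a full unit in the last place, so the latitude may be off by as much as 1e-06°.
So the N–S error is at most 1e-06 × 111120 = 0.11112 m.

0.1 m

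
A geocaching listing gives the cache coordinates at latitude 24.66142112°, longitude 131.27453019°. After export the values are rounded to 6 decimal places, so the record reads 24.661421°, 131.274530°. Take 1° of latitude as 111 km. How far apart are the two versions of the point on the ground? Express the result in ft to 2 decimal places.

The latitude changed by +0.00000012° and the longitude by +0.00000019°.
North–south shift: 0.00000012 × 111000 = 0.01332 m.
East–west at this latitude: 0.00000019° × 111000 × cos 24.6614° ≈ 0.00000019 × 100876 = 0.0191664 m.
Distance: √(0.01332² + 0.0191664²) ≈ 0.0233404 m.
In feet: 0.0233404 m ÷ 0.3048 ≈ 0.076576 ft.

0.08 ft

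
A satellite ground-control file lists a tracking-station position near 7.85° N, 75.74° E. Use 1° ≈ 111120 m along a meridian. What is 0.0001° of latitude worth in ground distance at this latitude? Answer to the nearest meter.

11 meters

0.0001° × 111120 m/° = 11.112 m.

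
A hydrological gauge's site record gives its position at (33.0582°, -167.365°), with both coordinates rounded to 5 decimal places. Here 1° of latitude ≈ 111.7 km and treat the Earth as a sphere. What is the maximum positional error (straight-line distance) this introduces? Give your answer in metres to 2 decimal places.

Rounding to 5 decimal places leaves each coordinate within ±5e-06° of the true value.
North–south component: 5e-06° × 111700 = 0.5585 m.
E–W at 33.0582°: 5e-06° × 111700 × cos 33.0582° = 5e-06 × 111700 × 0.8381 ≈ 0.468088 m.
Combining orthogonally: (0.5585² + 0.468088²)^½ ≈ 0.728717 m.

0.73 metres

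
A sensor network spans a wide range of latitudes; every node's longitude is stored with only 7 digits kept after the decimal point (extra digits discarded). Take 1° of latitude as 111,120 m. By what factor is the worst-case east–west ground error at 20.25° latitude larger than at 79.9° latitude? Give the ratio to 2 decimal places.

5.35

Truncating at 7 decimal places can drop up to a full unit in the last place, so the longitude may be off by as much as 1e-07°.
At 20.25°: 1e-07° × 111120 × cos 20.25° = 1e-07 × 111120 × 0.9382 ≈ 0.010425 m.
Error at 79.9° = 1e-07° × 111120 × cos 79.9° ≈ 0.011112 × 0.1754 = 0.0019487 m.
Ratio: 0.010425 / 0.0019487 = cos 20.25° / cos 79.9° ≈ 5.3499.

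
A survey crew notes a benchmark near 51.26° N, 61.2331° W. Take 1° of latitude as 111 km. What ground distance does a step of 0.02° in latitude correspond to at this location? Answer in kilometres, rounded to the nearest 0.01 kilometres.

0.02° × 111000 m/° = 2220 m.
That is 2220 m = 2.22 km.

2.22 kilometres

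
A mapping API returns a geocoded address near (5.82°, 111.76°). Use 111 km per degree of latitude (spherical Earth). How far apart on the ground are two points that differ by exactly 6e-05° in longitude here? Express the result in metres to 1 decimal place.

6e-05° of longitude at 5.82° is 6e-05 × 111000 × cos 5.82° ≈ 6e-05 × 110428 = 6.62567 m.

6.6 metres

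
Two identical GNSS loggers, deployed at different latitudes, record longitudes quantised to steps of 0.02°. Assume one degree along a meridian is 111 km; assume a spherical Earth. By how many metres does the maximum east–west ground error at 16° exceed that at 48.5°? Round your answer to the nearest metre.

With a 0.02° grid the true value lies within half a step, ±0.02°/2 = ±0.01°, of the stored one.
Error at 16° = 0.01° × 111000 × cos 16° ≈ 1110 × 0.9613 = 1067 m.
At 48.5°: 0.01° × 111000 × cos 48.5° = 0.01 × 111000 × 0.6626 ≈ 735.51 m.
So the lower-latitude error exceeds the higher by 1067 − 735.51 = 331.49 m.

331 metres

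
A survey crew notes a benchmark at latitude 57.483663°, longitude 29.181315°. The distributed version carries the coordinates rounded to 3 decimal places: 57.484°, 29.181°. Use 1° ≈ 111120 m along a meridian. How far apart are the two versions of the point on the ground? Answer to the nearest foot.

137 feet

Δlat = 57.483663 − 57.484 = -0.000337°; Δlon = 29.181315 − 29.181 = +0.000315°.
North–south shift: -0.000337 × 111120 = -37.4474 m.
East–west at this latitude: 0.000315° × 111120 × cos 57.484° ≈ 0.000315 × 59730.9 = 18.8152 m.
Distance: √(37.4474² + 18.8152²) ≈ 41.9085 m.
Converting: 41.9085 m × 3.2808 ft/m ≈ 137.5 ft.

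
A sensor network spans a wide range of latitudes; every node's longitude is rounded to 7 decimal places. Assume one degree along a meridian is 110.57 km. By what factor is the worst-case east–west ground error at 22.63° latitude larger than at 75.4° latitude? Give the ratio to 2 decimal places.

Rounding to 7 decimal places leaves the longitude within ±5e-08° of the true value.
At 22.63°: 5e-08° × 110570 × cos 22.63° = 5e-08 × 110570 × 0.9230 ≈ 0.0051029 m.
Error at 75.4° = 5e-08° × 110570 × cos 75.4° ≈ 0.0055285 × 0.2521 = 0.0013936 m.
Ratio: 0.0051029 / 0.0013936 = cos 22.63° / cos 75.4° ≈ 3.6617.

3.66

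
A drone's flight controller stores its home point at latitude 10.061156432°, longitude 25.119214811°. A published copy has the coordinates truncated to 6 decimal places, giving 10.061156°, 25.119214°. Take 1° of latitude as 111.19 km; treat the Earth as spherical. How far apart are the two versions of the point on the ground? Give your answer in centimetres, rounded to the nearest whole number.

10 centimetres

Δlat = 10.061156432 − 10.061156 = +0.000000432°; Δlon = 25.119214811 − 25.119214 = +0.000000811°.
North–south shift: 0.000000432 × 111190 = 0.0480341 m.
East–west at this latitude: 0.000000811° × 111190 × cos 10.0612° ≈ 0.000000811 × 109480 = 0.0887884 m.
Combined displacement = (0.0480341² + 0.0887884²)^½ ≈ 0.100949 m.
That is 0.100949 m = 10.095 cm.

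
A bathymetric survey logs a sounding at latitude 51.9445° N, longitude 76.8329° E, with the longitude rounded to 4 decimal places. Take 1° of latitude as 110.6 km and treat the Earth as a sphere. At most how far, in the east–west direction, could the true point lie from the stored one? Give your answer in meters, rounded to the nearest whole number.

3 meters

Rounding to 4 decimal places leaves the longitude within ±5e-05° of the true value.
One degree of longitude at 51.9445° is 110600 × cos 51.9445° ≈ 110600 × 0.6164 = 68176.5 m.
East–west error: 5e-05° × 68176.5 m/° ≈ 3.40883 m.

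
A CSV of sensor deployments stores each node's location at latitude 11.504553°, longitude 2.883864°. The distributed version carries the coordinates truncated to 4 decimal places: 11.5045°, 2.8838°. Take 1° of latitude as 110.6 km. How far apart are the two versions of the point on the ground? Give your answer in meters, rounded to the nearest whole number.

9 meters

Δlat = 11.504553 − 11.5045 = +0.000053°; Δlon = 2.883864 − 2.8838 = +0.000064°.
North–south shift: 0.000053 × 110600 = 5.8618 m.
East–west at this latitude: 0.000064° × 110600 × cos 11.5045° ≈ 0.000064 × 108378 = 6.93619 m.
Combined displacement = (5.8618² + 6.93619²)^½ ≈ 9.08138 m.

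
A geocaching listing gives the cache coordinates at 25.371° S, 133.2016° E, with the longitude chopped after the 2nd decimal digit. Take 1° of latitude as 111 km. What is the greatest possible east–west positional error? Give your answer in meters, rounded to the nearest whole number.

Truncating at 2 decimal places can drop up to a full unit in the last place, so the longitude may be off by as much as 0.01°.
One degree of longitude at 25.371° is 111000 × cos 25.371° ≈ 111000 × 0.9036 = 100294 m.
So at most 0.01° × 100294 ≈ 1002.94 m east–west.

1003 meters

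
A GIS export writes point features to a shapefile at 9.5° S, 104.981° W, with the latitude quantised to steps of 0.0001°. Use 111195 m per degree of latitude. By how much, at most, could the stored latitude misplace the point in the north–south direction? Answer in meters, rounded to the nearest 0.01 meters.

5.56 meters

With a 0.0001° grid the true value lies within half a step, ±0.0001°/2 = ±5e-05°, of the stored one.
Along the meridian that is 5e-05° × 111195 m/° = 5.55975 m.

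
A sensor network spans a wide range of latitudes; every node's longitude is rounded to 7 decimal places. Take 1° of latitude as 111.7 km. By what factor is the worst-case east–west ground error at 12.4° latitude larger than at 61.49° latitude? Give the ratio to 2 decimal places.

2.05

Rounding to 7 decimal places leaves the longitude within ±5e-08° of the true value.
At 12.4°: 5e-08° × 111700 × cos 12.4° = 5e-08 × 111700 × 0.9767 ≈ 0.0054547 m.
Error at 61.49° = 5e-08° × 111700 × cos 61.49° ≈ 0.005585 × 0.4773 = 0.0026658 m.
Ratio: 0.0054547 / 0.0026658 = cos 12.4° / cos 61.49° ≈ 2.0462.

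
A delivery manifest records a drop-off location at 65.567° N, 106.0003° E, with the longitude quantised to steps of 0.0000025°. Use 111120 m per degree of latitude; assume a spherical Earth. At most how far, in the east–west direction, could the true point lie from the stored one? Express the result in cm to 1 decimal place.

5.7 cm

With a 0.0000025° grid the true value lies within half a step, ±0.0000025°/2 = ±1.25e-06°, of the stored one.
One degree of longitude at 65.567° is 111120 × cos 65.567° ≈ 111120 × 0.4136 = 45962.4 m.
So at most 1.25e-06° × 45962.4 ≈ 0.0574531 m east–west.
That is 0.0574531 m = 5.7453 cm.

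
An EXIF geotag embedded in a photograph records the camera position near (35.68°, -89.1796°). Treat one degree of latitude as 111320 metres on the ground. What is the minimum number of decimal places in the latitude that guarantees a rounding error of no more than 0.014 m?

One degree of latitude covers 111320 m.
N decimal places → at most half a unit in the last place, 0.5 × 10⁻ᴺ° = 111320/2 × 10⁻ᴺ m.
Need 0.5 × 111320 × 10⁻ᴺ ≤ 0.014 → 10⁻ᴺ ≤ 2.515e-07, so N ≥ 6.60.
So 7 decimal places suffice (0.00557 m); 6 would allow up to 0.0557 m.

7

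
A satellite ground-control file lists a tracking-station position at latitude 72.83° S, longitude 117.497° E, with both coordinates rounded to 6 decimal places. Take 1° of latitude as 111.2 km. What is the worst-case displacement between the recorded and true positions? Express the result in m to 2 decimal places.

0.06 m

Rounding to 6 decimal places leaves each coordinate within ±5e-07° of the true value.
North–south component: 5e-07° × 111200 = 0.0556 m.
Longitude error → 5e-07 × 111200 × cos 72.83° = 5e-07 × 111200 × 0.2952 ≈ 0.0164136 m.
Combining orthogonally: (0.0556² + 0.0164136²)^½ ≈ 0.0579721 m.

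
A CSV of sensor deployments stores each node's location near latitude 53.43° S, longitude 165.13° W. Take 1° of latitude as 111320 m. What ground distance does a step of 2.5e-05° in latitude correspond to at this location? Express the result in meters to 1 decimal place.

Along a meridian 2.5e-05° is 2.5e-05 × 111320 = 2.783 m.

2.8 meters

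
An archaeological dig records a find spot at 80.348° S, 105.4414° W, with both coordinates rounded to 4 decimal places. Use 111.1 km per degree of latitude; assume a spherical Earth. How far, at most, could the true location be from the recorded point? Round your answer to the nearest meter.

6 meters

Rounding to 4 decimal places leaves each coordinate within ±5e-05° of the true value.
North–south component: 5e-05° × 111100 = 5.555 m.
E–W at 80.348°: 5e-05° × 111100 × cos 80.348° = 5e-05 × 111100 × 0.1677 ≈ 0.931371 m.
Worst case both components are at the extreme and orthogonal: √(5.555² + 0.931371²) ≈ 5.63254 m.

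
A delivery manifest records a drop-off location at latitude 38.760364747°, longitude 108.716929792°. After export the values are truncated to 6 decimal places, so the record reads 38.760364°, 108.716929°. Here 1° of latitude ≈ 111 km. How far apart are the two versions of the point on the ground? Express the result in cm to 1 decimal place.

Δlat = 38.760364747 − 38.760364 = +0.000000747°; Δlon = 108.716929792 − 108.716929 = +0.000000792°.
N–S: 0.000000747° × 111000 m/° = 0.082917 m.
E–W at 38.7604°: 0.000000792° × 111000 × cos 38.7604° = 0.000000792 × 111000 × 0.7798 ≈ 0.0685513 m.
Distance: √(0.082917² + 0.0685513²) ≈ 0.107585 m.
That is 0.107585 m = 10.758 cm.

10.8 cm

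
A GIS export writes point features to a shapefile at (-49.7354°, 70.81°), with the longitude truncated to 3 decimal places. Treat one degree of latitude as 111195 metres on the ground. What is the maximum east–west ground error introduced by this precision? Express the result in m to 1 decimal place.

Truncating at 3 decimal places can drop up to a full unit in the last place, so the longitude may be off by as much as 0.001°.
Parallels shrink by cos φ, so at 49.7354° a degree of longitude is 111195 × 0.6463 ≈ 71867.4 m.
So at most 0.001° × 71867.4 ≈ 71.8674 m east–west.

71.9 m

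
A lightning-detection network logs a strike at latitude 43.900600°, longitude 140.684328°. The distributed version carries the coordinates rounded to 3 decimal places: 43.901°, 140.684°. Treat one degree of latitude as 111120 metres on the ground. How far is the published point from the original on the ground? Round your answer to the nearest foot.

169 feet

The latitude changed by -0.000400° and the longitude by +0.000328°.
North–south shift: -0.000400 × 111120 = -44.448 m.
East–west at this latitude: 0.000328° × 111120 × cos 43.901° ≈ 0.000328 × 80066.3 = 26.2617 m.
Combined displacement = (44.448² + 26.2617²)^½ ≈ 51.6266 m.
Converting: 51.6266 m × 3.2808 ft/m ≈ 169.38 ft.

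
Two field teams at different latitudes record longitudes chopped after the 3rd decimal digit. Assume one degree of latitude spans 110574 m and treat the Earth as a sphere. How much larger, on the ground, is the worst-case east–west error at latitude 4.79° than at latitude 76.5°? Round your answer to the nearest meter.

84 meters

Truncating at 3 decimal places can drop up to a full unit in the last place, so the longitude may be off by as much as 0.001°.
Error at 4.79° = 0.001° × 110574 × cos 4.79° ≈ 110.57 × 0.9965 = 110.19 m.
Error at 76.5° = 0.001° × 110574 × cos 76.5° ≈ 110.57 × 0.2334 = 25.813 m.
Difference: 110.19 − 25.813 = 84.375 m.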